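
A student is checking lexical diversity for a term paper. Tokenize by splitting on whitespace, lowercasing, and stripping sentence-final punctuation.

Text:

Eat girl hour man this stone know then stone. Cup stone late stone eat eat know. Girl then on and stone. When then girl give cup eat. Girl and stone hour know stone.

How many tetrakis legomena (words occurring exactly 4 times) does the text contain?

2

Frequencies: stone:7, eat:4, girl:4, know:3, then:3, hour:2, cup:2, and:2, man:1, this:1, late:1, on:1, when:1, give:1
Words with frequency 4: eat, girl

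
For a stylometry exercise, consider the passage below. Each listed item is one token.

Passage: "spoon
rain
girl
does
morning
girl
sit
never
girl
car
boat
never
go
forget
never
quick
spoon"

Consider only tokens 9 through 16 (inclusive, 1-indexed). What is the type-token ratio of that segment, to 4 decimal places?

0.8750

Segment tokens 9–16: girl, car, boat, never, go, forget, never, quick
Segment N = 8, segment V = 7.
TTR = 7 / 8 = 0.8750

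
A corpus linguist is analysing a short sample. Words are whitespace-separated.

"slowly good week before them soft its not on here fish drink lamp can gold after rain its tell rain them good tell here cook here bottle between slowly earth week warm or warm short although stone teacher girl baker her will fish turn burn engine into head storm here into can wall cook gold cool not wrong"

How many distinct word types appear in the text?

41

Distinct types: {after, although, baker, before, between, bottle, burn, can, cook, cool, drink, earth, engine, fish, girl, gold, good, head, her, here, into, its, lamp, not, on, or, rain, short, slowly, soft, stone, storm, teacher, tell, them, turn, wall, warm, week, will, wrong}
V = 41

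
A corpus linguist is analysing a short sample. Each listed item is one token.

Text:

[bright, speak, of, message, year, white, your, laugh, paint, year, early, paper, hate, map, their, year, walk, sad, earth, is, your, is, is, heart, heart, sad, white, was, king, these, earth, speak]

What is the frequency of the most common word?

3

Frequencies: year:3, is:3, speak:2, white:2, your:2, sad:2, earth:2, heart:2, bright:1, of:1, message:1, laugh:1, paint:1, early:1, paper:1, hate:1, map:1, their:1, walk:1, was:1, … (2 more, each freq 1)
Most common: 'year' with frequency 3.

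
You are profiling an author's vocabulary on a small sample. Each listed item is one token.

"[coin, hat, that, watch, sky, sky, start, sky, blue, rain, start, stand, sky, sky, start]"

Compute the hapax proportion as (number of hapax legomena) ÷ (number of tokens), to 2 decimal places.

Frequencies: sky:5, start:3, coin:1, hat:1, that:1, watch:1, blue:1, rain:1, stand:1
Hapax count = 7; token count = 15.
Ratio = 7 / 15 = 0.47

0.47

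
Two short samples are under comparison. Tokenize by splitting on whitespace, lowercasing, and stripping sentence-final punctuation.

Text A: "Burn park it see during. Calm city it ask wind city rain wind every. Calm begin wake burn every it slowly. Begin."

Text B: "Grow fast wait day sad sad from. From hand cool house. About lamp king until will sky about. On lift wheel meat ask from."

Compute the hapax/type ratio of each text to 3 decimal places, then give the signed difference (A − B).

A: hapax=7, V=14, ratio=0.500
B: hapax=17, V=20, ratio=0.850
Difference = 0.500 − 0.850 = -0.350

-0.350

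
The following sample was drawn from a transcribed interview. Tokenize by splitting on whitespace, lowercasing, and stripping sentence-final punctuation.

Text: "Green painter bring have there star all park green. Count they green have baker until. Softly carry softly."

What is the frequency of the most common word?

3

Frequencies: green:3, have:2, softly:2, painter:1, bring:1, there:1, star:1, all:1, park:1, count:1, they:1, baker:1, until:1, carry:1
Most common: 'green' with frequency 3.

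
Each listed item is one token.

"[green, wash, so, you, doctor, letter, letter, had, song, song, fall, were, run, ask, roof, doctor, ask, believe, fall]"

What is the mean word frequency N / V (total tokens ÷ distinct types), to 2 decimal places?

N = 19 tokens, V = 14 types.
Mean frequency = N / V = 19 / 14 = 1.36

1.36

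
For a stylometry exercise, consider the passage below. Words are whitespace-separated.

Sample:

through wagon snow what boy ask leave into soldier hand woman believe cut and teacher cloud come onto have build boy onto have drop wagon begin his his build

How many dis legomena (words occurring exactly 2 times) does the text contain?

Frequencies: wagon:2, boy:2, onto:2, have:2, build:2, his:2, through:1, snow:1, what:1, ask:1, leave:1, into:1, soldier:1, hand:1, woman:1, believe:1, cut:1, and:1, teacher:1, cloud:1, … (3 more, each freq 1)
Words with frequency 2: boy, build, have, his, onto, wagon

6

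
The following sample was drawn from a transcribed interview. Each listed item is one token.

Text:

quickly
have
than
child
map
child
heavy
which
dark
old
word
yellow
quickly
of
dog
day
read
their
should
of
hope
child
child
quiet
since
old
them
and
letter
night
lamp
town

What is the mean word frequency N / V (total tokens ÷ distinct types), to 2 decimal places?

N = 32 tokens, V = 26 types.
Mean frequency = N / V = 32 / 26 = 1.23

1.23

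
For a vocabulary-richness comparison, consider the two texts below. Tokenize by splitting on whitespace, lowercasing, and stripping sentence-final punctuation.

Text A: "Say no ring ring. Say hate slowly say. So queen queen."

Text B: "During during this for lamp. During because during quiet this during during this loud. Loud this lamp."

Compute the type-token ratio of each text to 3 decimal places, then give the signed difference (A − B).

TTR(A) = 7/11 = 0.636
TTR(B) = 7/17 = 0.412
Difference = 0.636 − 0.412 = 0.224

0.224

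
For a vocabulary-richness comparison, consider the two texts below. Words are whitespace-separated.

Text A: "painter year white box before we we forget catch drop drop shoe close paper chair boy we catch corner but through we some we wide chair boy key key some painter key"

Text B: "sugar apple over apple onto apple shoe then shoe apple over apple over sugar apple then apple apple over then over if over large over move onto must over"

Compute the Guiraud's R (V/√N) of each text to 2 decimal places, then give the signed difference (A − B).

1.68

A: V=20, N=32, R=3.54
B: V=10, N=29, R=1.86
Difference = 3.54 − 1.86 = 1.68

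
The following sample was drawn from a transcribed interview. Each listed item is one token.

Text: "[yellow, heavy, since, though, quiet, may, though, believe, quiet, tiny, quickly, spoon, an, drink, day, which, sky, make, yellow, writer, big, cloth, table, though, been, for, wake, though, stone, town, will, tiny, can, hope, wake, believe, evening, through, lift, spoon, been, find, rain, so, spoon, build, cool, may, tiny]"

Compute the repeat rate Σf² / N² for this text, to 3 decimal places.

Frequencies: though:4, tiny:3, spoon:3, yellow:2, quiet:2, may:2, believe:2, been:2, wake:2, heavy:1, since:1, quickly:1, an:1, drink:1, day:1, which:1, sky:1, make:1, writer:1, big:1, … (16 more, each freq 1)
Σf² = 85; N² = 2401
Repeat rate = 85 / 2401 = 0.035

0.035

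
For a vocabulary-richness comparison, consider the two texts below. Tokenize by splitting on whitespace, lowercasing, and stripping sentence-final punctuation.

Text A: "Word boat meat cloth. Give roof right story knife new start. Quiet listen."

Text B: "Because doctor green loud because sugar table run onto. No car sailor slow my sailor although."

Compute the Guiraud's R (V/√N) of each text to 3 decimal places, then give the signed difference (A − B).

0.106

A: V=13, N=13, R=3.606
B: V=14, N=16, R=3.500
Difference = 3.606 − 3.500 = 0.106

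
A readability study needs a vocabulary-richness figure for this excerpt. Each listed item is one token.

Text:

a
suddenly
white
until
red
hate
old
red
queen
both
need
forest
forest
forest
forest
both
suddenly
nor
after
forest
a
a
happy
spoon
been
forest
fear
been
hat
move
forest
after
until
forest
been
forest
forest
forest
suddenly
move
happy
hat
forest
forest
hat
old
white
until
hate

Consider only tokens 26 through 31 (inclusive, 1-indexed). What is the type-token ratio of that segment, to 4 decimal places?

Segment tokens 26–31: forest, fear, been, hat, move, forest
Segment N = 6, segment V = 5.
TTR = 5 / 6 = 0.8333

0.8333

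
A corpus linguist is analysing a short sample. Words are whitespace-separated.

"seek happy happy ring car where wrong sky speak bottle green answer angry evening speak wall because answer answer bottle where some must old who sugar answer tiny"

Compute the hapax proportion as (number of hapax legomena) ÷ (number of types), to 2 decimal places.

Frequencies: answer:4, happy:2, where:2, speak:2, bottle:2, seek:1, ring:1, car:1, wrong:1, sky:1, green:1, angry:1, evening:1, wall:1, because:1, some:1, must:1, old:1, who:1, sugar:1, … (1 more, each freq 1)
Hapax count = 16; type count = 21.
Ratio = 16 / 21 = 0.76

0.76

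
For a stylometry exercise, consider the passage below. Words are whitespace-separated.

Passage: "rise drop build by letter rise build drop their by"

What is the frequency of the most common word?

2

Frequencies: rise:2, drop:2, build:2, by:2, letter:1, their:1
Most common: 'rise' with frequency 2.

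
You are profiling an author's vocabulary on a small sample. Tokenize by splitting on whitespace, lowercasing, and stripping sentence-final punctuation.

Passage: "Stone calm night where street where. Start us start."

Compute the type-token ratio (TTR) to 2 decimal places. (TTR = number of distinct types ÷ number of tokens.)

0.78

N = 9 tokens, V = 7 types.
TTR = V / N = 7 / 9 = 0.78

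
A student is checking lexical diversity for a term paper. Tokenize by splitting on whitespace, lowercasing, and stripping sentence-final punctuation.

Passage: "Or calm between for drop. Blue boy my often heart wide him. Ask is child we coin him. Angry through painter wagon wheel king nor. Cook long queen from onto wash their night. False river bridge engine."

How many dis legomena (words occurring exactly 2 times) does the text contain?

Frequencies: him:2, or:1, calm:1, between:1, for:1, drop:1, blue:1, boy:1, my:1, often:1, heart:1, wide:1, ask:1, is:1, child:1, we:1, coin:1, angry:1, through:1, painter:1, … (16 more, each freq 1)
Words with frequency 2: him

1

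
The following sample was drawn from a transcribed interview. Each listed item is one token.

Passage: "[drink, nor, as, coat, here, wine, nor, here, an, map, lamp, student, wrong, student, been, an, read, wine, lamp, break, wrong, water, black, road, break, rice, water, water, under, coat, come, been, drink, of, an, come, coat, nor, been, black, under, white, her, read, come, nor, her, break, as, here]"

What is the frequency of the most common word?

4

Frequencies: nor:4, coat:3, here:3, an:3, been:3, break:3, water:3, come:3, drink:2, as:2, wine:2, lamp:2, student:2, wrong:2, read:2, black:2, under:2, her:2, map:1, road:1, … (3 more, each freq 1)
Most common: 'nor' with frequency 4.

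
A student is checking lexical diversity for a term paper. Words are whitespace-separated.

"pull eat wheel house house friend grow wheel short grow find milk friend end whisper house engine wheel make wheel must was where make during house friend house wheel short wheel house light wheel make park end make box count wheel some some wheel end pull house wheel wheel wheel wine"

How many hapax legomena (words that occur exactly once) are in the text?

Frequencies: wheel:12, house:7, make:4, friend:3, end:3, pull:2, grow:2, short:2, some:2, eat:1, find:1, milk:1, whisper:1, engine:1, must:1, was:1, where:1, during:1, light:1, park:1, … (3 more, each freq 1)
Hapax (freq=1): box, count, during, eat, engine, find, light, milk, must, park, was, where, whisper, wine

14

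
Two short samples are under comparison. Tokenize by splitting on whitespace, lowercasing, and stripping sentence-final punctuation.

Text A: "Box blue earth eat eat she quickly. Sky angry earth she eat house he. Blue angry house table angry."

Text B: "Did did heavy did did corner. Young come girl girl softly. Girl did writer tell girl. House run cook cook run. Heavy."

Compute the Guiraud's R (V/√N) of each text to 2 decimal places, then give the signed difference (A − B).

A: V=11, N=19, R=2.52
B: V=12, N=22, R=2.56
Difference = 2.52 − 2.56 = -0.04

-0.04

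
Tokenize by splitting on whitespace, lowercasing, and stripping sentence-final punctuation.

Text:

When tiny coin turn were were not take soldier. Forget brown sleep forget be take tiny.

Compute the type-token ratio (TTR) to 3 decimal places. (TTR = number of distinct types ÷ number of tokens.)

N = 16 tokens, V = 12 types.
TTR = V / N = 12 / 16 = 0.750

0.750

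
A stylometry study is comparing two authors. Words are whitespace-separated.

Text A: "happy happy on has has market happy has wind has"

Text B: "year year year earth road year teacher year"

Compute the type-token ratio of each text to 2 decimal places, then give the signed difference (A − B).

0.00

TTR(A) = 5/10 = 0.50
TTR(B) = 4/8 = 0.50
Difference = 0.50 − 0.50 = 0.00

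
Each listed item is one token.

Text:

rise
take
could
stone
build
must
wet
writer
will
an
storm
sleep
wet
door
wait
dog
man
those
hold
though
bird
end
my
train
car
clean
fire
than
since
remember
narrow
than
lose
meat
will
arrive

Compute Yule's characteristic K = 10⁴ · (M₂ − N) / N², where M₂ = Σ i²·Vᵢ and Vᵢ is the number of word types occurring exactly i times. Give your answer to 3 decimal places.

46.296

Frequencies: wet:2, will:2, than:2, rise:1, take:1, could:1, stone:1, build:1, must:1, writer:1, an:1, storm:1, sleep:1, door:1, wait:1, dog:1, man:1, those:1, hold:1, though:1, … (13 more, each freq 1)
N = 36. Frequency spectrum: V_1=30, V_2=3
M₂ = 1²·30 + 2²·3 = 42
K = 10000 × (42 − 36) / 36² = 46.296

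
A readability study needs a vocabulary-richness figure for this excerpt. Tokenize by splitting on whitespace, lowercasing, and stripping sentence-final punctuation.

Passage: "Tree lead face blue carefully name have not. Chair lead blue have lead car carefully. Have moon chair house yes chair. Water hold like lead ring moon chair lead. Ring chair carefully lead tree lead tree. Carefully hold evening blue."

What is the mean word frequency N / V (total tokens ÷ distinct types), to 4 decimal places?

2.2222

N = 40 tokens, V = 18 types.
Mean frequency = N / V = 40 / 18 = 2.2222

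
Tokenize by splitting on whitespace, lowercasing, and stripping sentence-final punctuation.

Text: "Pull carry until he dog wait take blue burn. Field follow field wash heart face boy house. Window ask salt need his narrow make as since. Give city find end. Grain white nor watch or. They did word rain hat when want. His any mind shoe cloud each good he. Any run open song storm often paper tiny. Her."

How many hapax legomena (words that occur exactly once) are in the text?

Frequencies: he:2, field:2, his:2, any:2, pull:1, carry:1, until:1, dog:1, wait:1, take:1, blue:1, burn:1, follow:1, wash:1, heart:1, face:1, boy:1, house:1, window:1, ask:1, … (35 more, each freq 1)
Hapax (freq=1): as, ask, blue, boy, burn, carry, city, cloud, did, dog, each, end, face, find, follow, give, good, grain, hat, heart, her, house, make, mind, narrow, need, nor, often, open, or, paper, pull, rain, run, salt, shoe, since, song, storm, take, they, tiny, until, wait, want, wash, watch, when, white, window, word

51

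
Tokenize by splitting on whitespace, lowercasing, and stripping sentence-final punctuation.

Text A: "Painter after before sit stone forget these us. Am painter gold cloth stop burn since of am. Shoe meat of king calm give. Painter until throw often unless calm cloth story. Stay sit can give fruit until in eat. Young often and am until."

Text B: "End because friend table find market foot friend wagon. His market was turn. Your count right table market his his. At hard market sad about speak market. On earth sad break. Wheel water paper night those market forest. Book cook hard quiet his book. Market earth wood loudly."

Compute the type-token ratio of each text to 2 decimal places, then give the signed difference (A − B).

0.04

TTR(A) = 32/44 = 0.73
TTR(B) = 33/48 = 0.69
Difference = 0.73 − 0.69 = 0.04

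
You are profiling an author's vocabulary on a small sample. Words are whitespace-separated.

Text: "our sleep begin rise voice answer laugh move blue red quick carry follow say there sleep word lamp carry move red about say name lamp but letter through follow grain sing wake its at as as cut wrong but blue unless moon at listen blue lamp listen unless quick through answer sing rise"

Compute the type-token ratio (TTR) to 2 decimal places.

N = 53 tokens, V = 33 types.
TTR = V / N = 33 / 53 = 0.62

0.62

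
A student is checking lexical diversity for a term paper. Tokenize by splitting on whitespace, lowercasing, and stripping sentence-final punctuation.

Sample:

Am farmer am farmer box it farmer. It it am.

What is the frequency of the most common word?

3

Frequencies: am:3, farmer:3, it:3, box:1
Most common: 'am' with frequency 3.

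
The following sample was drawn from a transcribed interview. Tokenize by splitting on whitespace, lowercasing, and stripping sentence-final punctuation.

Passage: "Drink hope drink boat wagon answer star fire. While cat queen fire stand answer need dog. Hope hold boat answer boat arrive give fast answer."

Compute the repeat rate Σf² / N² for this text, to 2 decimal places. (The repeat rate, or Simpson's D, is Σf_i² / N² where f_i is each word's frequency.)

0.08

Frequencies: answer:4, boat:3, drink:2, hope:2, fire:2, wagon:1, star:1, while:1, cat:1, queen:1, stand:1, need:1, dog:1, hold:1, arrive:1, give:1, fast:1
Σf² = 49; N² = 625
Repeat rate = 49 / 625 = 0.08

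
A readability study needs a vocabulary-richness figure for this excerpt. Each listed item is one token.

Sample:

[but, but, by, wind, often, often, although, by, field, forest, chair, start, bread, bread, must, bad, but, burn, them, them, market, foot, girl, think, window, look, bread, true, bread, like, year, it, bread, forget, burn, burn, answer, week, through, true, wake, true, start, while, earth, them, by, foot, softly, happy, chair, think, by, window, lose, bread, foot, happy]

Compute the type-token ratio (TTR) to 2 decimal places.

N = 58 tokens, V = 34 types.
TTR = V / N = 34 / 58 = 0.59

0.59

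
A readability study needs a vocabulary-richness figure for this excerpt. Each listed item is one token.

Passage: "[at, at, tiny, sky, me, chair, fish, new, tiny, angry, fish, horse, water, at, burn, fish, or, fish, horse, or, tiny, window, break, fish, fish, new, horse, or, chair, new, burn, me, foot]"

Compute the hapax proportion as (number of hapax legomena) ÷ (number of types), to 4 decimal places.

0.4000

Frequencies: fish:6, at:3, tiny:3, new:3, horse:3, or:3, me:2, chair:2, burn:2, sky:1, angry:1, water:1, window:1, break:1, foot:1
Hapax count = 6; type count = 15.
Ratio = 6 / 15 = 0.4000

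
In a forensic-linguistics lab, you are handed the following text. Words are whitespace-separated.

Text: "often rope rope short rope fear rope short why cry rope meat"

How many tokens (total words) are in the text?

12

Tokens: often, rope, rope, short, rope, fear, rope, short, why, cry, rope, meat
N = 12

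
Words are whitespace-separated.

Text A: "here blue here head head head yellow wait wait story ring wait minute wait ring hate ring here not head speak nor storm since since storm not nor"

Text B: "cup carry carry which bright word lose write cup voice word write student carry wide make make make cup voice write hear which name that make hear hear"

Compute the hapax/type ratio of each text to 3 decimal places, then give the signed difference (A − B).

A: hapax=6, V=14, ratio=0.429
B: hapax=6, V=14, ratio=0.429
Difference = 0.429 − 0.429 = 0.000

0.000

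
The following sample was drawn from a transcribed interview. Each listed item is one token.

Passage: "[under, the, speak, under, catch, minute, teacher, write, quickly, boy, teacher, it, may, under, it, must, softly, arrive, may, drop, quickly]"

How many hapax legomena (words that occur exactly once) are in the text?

Frequencies: under:3, teacher:2, quickly:2, it:2, may:2, the:1, speak:1, catch:1, minute:1, write:1, boy:1, must:1, softly:1, arrive:1, drop:1
Hapax (freq=1): arrive, boy, catch, drop, minute, must, softly, speak, the, write

10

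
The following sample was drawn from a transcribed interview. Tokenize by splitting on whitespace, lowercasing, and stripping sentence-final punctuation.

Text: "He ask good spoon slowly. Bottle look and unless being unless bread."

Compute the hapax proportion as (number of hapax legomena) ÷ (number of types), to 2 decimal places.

Frequencies: unless:2, he:1, ask:1, good:1, spoon:1, slowly:1, bottle:1, look:1, and:1, being:1, bread:1
Hapax count = 10; type count = 11.
Ratio = 10 / 11 = 0.91

0.91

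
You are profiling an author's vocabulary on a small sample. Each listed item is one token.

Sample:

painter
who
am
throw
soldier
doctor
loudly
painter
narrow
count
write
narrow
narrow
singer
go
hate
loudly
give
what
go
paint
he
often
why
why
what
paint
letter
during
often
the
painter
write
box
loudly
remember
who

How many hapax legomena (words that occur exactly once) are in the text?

14

Frequencies: painter:3, loudly:3, narrow:3, who:2, write:2, go:2, what:2, paint:2, often:2, why:2, am:1, throw:1, soldier:1, doctor:1, count:1, singer:1, hate:1, give:1, he:1, letter:1, … (4 more, each freq 1)
Hapax (freq=1): am, box, count, doctor, during, give, hate, he, letter, remember, singer, soldier, the, throw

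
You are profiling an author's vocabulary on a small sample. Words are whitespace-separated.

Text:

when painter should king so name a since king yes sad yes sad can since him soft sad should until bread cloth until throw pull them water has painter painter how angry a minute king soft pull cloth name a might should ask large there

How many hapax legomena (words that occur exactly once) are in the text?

Frequencies: painter:3, should:3, king:3, a:3, sad:3, name:2, since:2, yes:2, soft:2, until:2, cloth:2, pull:2, when:1, so:1, can:1, him:1, bread:1, throw:1, them:1, water:1, … (8 more, each freq 1)
Hapax (freq=1): angry, ask, bread, can, has, him, how, large, might, minute, so, them, there, throw, water, when

16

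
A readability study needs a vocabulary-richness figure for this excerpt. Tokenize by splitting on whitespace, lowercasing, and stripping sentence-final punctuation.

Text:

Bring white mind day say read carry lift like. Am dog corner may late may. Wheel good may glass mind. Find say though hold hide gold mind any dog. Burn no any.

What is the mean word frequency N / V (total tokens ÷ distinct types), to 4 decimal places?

N = 32 tokens, V = 25 types.
Mean frequency = N / V = 32 / 25 = 1.2800

1.2800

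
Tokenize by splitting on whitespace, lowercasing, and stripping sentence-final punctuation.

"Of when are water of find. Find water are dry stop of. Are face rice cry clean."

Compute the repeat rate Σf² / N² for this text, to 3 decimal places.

Frequencies: of:3, are:3, water:2, find:2, when:1, dry:1, stop:1, face:1, rice:1, cry:1, clean:1
Σf² = 33; N² = 289
Repeat rate = 33 / 289 = 0.114

0.114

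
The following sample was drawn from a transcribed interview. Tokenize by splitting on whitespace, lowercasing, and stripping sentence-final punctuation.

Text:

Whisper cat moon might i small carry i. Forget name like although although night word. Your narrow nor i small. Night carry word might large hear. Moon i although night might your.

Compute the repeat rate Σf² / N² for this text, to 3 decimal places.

Frequencies: i:4, might:3, although:3, night:3, moon:2, small:2, carry:2, word:2, your:2, whisper:1, cat:1, forget:1, name:1, like:1, narrow:1, nor:1, large:1, hear:1
Σf² = 72; N² = 1024
Repeat rate = 72 / 1024 = 0.070

0.070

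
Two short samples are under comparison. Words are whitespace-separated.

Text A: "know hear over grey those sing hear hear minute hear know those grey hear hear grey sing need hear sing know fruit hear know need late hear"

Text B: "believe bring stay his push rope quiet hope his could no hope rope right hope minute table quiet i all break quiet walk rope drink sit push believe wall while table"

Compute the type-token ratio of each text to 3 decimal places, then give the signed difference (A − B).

-0.307

TTR(A) = 10/27 = 0.370
TTR(B) = 21/31 = 0.677
Difference = 0.370 − 0.677 = -0.307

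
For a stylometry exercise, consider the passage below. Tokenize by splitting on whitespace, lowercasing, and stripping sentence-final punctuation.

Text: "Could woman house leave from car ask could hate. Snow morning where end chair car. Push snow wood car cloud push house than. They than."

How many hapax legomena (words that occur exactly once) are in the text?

12

Frequencies: car:3, could:2, house:2, snow:2, push:2, than:2, woman:1, leave:1, from:1, ask:1, hate:1, morning:1, where:1, end:1, chair:1, wood:1, cloud:1, they:1
Hapax (freq=1): ask, chair, cloud, end, from, hate, leave, morning, they, where, woman, wood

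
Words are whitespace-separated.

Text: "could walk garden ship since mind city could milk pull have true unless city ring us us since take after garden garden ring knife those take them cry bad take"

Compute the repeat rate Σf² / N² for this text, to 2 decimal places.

Frequencies: garden:3, take:3, could:2, since:2, city:2, ring:2, us:2, walk:1, ship:1, mind:1, milk:1, pull:1, have:1, true:1, unless:1, after:1, knife:1, those:1, them:1, cry:1, … (1 more, each freq 1)
Σf² = 52; N² = 900
Repeat rate = 52 / 900 = 0.06

0.06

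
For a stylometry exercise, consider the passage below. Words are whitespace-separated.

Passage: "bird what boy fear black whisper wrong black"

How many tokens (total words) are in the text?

8

Tokens: bird, what, boy, fear, black, whisper, wrong, black
N = 8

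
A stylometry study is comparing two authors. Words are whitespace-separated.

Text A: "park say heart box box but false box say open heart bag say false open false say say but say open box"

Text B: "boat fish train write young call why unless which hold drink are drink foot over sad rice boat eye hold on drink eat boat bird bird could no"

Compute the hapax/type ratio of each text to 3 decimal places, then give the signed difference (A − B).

-0.568

A: hapax=2, V=8, ratio=0.250
B: hapax=18, V=22, ratio=0.818
Difference = 0.250 − 0.818 = -0.568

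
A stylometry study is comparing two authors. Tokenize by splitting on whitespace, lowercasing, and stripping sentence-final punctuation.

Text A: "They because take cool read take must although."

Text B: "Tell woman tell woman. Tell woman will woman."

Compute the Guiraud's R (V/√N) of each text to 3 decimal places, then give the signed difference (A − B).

1.414

A: V=7, N=8, R=2.475
B: V=3, N=8, R=1.061
Difference = 2.475 − 1.061 = 1.414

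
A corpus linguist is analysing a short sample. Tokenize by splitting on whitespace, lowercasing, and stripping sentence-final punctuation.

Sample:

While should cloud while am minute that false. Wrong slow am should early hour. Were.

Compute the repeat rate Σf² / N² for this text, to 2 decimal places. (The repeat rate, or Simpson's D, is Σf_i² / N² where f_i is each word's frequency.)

Frequencies: while:2, should:2, am:2, cloud:1, minute:1, that:1, false:1, wrong:1, slow:1, early:1, hour:1, were:1
Σf² = 21; N² = 225
Repeat rate = 21 / 225 = 0.09

0.09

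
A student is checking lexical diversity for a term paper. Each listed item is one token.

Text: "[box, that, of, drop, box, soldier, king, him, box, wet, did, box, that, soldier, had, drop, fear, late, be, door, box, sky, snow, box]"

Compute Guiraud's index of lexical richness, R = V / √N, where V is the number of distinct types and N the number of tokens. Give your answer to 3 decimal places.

3.266

N = 24, V = 16.
√N = 4.898979
R = 16 / 4.898979 = 3.266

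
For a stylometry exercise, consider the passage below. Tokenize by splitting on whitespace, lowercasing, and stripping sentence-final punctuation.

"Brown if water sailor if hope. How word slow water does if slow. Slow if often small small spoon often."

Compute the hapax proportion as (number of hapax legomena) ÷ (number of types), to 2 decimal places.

0.58

Frequencies: if:4, slow:3, water:2, often:2, small:2, brown:1, sailor:1, hope:1, how:1, word:1, does:1, spoon:1
Hapax count = 7; type count = 12.
Ratio = 7 / 12 = 0.58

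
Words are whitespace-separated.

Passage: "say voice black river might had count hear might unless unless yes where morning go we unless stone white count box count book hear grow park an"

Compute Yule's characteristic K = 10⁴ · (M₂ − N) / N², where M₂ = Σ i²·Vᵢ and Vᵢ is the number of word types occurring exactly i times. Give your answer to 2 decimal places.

Frequencies: count:3, unless:3, might:2, hear:2, say:1, voice:1, black:1, river:1, had:1, yes:1, where:1, morning:1, go:1, we:1, stone:1, white:1, box:1, book:1, grow:1, park:1, … (1 more, each freq 1)
N = 27. Frequency spectrum: V_1=17, V_2=2, V_3=2
M₂ = 1²·17 + 2²·2 + 3²·2 = 43
K = 10000 × (43 − 27) / 27² = 219.48

219.48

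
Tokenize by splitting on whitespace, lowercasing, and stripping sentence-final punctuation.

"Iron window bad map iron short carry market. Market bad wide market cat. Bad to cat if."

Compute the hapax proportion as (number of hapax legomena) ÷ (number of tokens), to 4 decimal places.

Frequencies: bad:3, market:3, iron:2, cat:2, window:1, map:1, short:1, carry:1, wide:1, to:1, if:1
Hapax count = 7; token count = 17.
Ratio = 7 / 17 = 0.4118

0.4118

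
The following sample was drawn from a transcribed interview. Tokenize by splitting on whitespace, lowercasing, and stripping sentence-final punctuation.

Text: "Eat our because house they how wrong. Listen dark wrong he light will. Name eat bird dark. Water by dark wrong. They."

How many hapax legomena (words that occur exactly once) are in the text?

12

Frequencies: wrong:3, dark:3, eat:2, they:2, our:1, because:1, house:1, how:1, listen:1, he:1, light:1, will:1, name:1, bird:1, water:1, by:1
Hapax (freq=1): because, bird, by, he, house, how, light, listen, name, our, water, will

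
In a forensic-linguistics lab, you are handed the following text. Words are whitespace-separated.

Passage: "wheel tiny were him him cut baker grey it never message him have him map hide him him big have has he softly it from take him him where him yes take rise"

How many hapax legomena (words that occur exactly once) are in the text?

18

Frequencies: him:9, it:2, have:2, take:2, wheel:1, tiny:1, were:1, cut:1, baker:1, grey:1, never:1, message:1, map:1, hide:1, big:1, has:1, he:1, softly:1, from:1, where:1, … (2 more, each freq 1)
Hapax (freq=1): baker, big, cut, from, grey, has, he, hide, map, message, never, rise, softly, tiny, were, wheel, where, yes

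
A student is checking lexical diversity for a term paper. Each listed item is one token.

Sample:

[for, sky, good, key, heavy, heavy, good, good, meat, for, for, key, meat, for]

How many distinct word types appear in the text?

Distinct types: {for, good, heavy, key, meat, sky}
V = 6

6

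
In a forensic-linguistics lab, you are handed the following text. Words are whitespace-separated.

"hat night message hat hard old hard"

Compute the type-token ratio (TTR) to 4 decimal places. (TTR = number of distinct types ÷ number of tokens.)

0.7143

N = 7 tokens, V = 5 types.
TTR = V / N = 5 / 7 = 0.7143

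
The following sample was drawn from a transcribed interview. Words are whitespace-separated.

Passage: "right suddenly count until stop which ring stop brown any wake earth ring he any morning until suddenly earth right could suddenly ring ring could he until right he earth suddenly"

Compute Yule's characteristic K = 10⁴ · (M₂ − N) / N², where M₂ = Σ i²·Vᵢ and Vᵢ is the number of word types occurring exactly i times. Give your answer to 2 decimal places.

561.91

Frequencies: suddenly:4, ring:4, right:3, until:3, earth:3, he:3, stop:2, any:2, could:2, count:1, which:1, brown:1, wake:1, morning:1
N = 31. Frequency spectrum: V_1=5, V_2=3, V_3=4, V_4=2
M₂ = 1²·5 + 2²·3 + 3²·4 + 4²·2 = 85
K = 10000 × (85 − 31) / 31² = 561.91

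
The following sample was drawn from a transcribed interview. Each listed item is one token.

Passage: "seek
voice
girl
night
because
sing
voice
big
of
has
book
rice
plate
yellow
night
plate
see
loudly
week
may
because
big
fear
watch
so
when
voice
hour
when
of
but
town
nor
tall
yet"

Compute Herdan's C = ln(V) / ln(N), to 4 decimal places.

N = 35, V = 27.
ln(V) = 3.295837, ln(N) = 3.555348
C = 3.295837 / 3.555348 = 0.9270

0.9270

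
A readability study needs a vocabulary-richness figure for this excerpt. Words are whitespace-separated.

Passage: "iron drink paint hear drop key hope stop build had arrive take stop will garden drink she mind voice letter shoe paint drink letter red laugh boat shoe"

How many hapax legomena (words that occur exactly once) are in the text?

Frequencies: drink:3, paint:2, stop:2, letter:2, shoe:2, iron:1, hear:1, drop:1, key:1, hope:1, build:1, had:1, arrive:1, take:1, will:1, garden:1, she:1, mind:1, voice:1, red:1, … (2 more, each freq 1)
Hapax (freq=1): arrive, boat, build, drop, garden, had, hear, hope, iron, key, laugh, mind, red, she, take, voice, will

17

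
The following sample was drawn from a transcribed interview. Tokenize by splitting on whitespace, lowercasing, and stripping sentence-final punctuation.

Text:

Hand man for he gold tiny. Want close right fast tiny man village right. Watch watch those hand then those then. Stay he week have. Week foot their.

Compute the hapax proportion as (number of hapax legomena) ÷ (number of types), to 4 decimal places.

0.5263

Frequencies: hand:2, man:2, he:2, tiny:2, right:2, watch:2, those:2, then:2, week:2, for:1, gold:1, want:1, close:1, fast:1, village:1, stay:1, have:1, foot:1, their:1
Hapax count = 10; type count = 19.
Ratio = 10 / 19 = 0.5263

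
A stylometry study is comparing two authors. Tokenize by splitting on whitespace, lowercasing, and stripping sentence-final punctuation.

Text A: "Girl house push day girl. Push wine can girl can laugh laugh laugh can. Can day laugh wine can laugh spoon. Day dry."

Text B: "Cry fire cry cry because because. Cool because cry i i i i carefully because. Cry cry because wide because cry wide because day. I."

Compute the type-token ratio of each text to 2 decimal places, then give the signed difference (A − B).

TTR(A) = 9/23 = 0.39
TTR(B) = 8/25 = 0.32
Difference = 0.39 − 0.32 = 0.07

0.07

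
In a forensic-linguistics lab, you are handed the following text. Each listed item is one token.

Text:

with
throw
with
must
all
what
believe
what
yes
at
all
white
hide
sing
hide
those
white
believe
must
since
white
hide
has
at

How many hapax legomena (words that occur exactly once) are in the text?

6

Frequencies: white:3, hide:3, with:2, must:2, all:2, what:2, believe:2, at:2, throw:1, yes:1, sing:1, those:1, since:1, has:1
Hapax (freq=1): has, since, sing, those, throw, yes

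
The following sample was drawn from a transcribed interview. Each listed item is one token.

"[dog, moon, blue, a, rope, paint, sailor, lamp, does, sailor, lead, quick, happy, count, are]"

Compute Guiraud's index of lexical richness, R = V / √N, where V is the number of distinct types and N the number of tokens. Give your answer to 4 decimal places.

N = 15, V = 14.
√N = 3.872983
R = 14 / 3.872983 = 3.6148

3.6148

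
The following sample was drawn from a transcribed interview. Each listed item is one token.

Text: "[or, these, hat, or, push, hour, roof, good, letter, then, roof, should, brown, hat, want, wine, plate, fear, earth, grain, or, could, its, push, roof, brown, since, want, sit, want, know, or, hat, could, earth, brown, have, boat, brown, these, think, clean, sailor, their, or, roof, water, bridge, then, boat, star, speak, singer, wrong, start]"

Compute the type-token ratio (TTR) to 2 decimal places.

0.64

N = 55 tokens, V = 35 types.
TTR = V / N = 35 / 55 = 0.64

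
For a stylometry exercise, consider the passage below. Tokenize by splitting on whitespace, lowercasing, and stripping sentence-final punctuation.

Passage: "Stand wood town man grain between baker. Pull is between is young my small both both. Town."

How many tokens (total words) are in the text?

Tokens: stand, wood, town, man, grain, between, baker, pull, is, between, is, young, my, small, both, both, town
N = 17

17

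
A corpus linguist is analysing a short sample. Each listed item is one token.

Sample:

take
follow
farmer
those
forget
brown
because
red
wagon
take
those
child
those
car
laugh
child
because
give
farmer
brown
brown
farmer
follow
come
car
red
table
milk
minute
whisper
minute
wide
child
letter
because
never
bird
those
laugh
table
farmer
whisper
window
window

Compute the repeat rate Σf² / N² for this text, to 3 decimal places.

0.054

Frequencies: farmer:4, those:4, brown:3, because:3, child:3, take:2, follow:2, red:2, car:2, laugh:2, table:2, minute:2, whisper:2, window:2, forget:1, wagon:1, give:1, come:1, milk:1, wide:1, … (3 more, each freq 1)
Σf² = 104; N² = 1936
Repeat rate = 104 / 1936 = 0.054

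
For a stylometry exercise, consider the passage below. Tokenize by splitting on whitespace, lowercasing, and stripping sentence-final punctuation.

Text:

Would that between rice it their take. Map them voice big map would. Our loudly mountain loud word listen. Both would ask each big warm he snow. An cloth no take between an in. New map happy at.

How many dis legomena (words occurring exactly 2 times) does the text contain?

4

Frequencies: would:3, map:3, between:2, take:2, big:2, an:2, that:1, rice:1, it:1, their:1, them:1, voice:1, our:1, loudly:1, mountain:1, loud:1, word:1, listen:1, both:1, ask:1, … (10 more, each freq 1)
Words with frequency 2: an, between, big, take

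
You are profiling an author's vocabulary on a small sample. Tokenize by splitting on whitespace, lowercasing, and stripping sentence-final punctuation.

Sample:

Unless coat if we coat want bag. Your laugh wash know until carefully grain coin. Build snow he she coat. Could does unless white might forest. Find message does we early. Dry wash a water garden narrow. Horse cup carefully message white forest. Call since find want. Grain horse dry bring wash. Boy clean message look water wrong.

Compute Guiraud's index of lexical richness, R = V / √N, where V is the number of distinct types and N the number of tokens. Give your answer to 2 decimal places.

5.25

N = 58, V = 40.
√N = 7.615773
R = 40 / 7.615773 = 5.25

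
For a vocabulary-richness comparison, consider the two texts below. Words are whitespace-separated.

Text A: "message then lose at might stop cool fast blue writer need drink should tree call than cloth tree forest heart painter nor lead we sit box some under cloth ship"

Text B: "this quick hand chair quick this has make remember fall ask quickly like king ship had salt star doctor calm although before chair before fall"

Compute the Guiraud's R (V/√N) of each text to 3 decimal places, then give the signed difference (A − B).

A: V=28, N=30, R=5.112
B: V=20, N=25, R=4.000
Difference = 5.112 − 4.000 = 1.112

1.112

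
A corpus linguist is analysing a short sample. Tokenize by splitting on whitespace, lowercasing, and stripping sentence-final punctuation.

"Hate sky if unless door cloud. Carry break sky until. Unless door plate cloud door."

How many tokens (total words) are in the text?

15

Tokens: hate, sky, if, unless, door, cloud, carry, break, sky, until, unless, door, plate, cloud, door
N = 15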